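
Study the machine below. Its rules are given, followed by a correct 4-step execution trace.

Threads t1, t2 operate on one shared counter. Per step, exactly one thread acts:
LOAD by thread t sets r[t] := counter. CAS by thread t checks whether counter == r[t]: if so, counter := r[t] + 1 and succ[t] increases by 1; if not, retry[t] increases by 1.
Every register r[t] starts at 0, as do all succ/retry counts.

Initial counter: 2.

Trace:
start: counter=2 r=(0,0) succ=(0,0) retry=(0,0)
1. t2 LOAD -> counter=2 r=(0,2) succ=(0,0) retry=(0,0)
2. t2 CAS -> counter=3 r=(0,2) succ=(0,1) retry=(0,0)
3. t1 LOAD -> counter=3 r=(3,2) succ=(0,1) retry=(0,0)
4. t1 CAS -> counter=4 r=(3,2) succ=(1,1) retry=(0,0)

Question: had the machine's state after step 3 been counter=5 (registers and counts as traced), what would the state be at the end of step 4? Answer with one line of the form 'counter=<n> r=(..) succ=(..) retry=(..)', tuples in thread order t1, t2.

counter=5 r=(3,2) succ=(0,1) retry=(1,0)

state after step 3 := counter=5 r=(3,2) succ=(0,1) retry=(0,0)
4. t1 CAS -> counter=5 r=(3,2) succ=(0,1) retry=(1,0)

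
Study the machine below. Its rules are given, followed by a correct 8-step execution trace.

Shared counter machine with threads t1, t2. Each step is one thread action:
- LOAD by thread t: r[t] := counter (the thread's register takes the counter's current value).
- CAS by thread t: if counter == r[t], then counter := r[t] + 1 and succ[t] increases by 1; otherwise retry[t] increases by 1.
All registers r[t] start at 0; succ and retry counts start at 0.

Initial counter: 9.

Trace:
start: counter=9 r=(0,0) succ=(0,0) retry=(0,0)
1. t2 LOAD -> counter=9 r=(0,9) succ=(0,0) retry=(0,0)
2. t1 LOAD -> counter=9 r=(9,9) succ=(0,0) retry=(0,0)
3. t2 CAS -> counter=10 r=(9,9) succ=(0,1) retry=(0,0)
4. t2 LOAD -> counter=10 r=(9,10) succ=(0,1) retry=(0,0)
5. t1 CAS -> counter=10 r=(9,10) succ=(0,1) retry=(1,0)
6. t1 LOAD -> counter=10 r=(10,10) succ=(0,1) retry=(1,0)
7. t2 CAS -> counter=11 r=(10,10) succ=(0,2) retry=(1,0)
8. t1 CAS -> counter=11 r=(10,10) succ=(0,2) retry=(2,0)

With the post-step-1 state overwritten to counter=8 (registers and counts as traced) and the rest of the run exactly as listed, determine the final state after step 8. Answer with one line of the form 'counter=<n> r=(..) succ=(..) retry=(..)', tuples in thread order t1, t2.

counter=10 r=(9,8) succ=(2,0) retry=(0,2)

state after step 1 := counter=8 r=(0,9) succ=(0,0) retry=(0,0)
2. t1 LOAD -> counter=8 r=(8,9) succ=(0,0) retry=(0,0)
3. t2 CAS -> counter=8 r=(8,9) succ=(0,0) retry=(0,1)
4. t2 LOAD -> counter=8 r=(8,8) succ=(0,0) retry=(0,1)
5. t1 CAS -> counter=9 r=(8,8) succ=(1,0) retry=(0,1)
6. t1 LOAD -> counter=9 r=(9,8) succ=(1,0) retry=(0,1)
7. t2 CAS -> counter=9 r=(9,8) succ=(1,0) retry=(0,2)
8. t1 CAS -> counter=10 r=(9,8) succ=(2,0) retry=(0,2)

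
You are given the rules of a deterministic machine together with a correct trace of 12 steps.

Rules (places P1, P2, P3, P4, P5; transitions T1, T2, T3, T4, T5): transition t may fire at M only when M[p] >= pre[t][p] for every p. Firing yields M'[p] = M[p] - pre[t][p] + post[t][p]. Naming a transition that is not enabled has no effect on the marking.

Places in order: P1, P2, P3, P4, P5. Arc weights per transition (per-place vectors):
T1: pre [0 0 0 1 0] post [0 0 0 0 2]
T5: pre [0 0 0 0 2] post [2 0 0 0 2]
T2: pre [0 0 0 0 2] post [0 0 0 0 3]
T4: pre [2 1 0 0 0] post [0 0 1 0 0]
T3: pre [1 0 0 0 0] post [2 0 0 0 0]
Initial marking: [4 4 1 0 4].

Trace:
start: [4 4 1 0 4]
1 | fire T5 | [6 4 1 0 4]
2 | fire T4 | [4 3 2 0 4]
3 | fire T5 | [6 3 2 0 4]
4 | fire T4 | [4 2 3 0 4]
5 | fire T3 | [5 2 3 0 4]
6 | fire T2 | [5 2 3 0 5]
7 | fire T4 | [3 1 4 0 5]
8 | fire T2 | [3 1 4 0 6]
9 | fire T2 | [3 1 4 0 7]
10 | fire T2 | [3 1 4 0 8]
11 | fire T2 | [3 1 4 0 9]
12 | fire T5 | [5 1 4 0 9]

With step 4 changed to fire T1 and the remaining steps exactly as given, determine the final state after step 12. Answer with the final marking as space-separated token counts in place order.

(re-executing from step 4 with the substitution; state before step 4: [6 3 2 0 4])
4 | fire T1 | [6 3 2 0 4]
5 | fire T3 | [7 3 2 0 4]
6 | fire T2 | [7 3 2 0 5]
7 | fire T4 | [5 2 3 0 5]
8 | fire T2 | [5 2 3 0 6]
9 | fire T2 | [5 2 3 0 7]
10 | fire T2 | [5 2 3 0 8]
11 | fire T2 | [5 2 3 0 9]
12 | fire T5 | [7 2 3 0 9]

7 2 3 0 9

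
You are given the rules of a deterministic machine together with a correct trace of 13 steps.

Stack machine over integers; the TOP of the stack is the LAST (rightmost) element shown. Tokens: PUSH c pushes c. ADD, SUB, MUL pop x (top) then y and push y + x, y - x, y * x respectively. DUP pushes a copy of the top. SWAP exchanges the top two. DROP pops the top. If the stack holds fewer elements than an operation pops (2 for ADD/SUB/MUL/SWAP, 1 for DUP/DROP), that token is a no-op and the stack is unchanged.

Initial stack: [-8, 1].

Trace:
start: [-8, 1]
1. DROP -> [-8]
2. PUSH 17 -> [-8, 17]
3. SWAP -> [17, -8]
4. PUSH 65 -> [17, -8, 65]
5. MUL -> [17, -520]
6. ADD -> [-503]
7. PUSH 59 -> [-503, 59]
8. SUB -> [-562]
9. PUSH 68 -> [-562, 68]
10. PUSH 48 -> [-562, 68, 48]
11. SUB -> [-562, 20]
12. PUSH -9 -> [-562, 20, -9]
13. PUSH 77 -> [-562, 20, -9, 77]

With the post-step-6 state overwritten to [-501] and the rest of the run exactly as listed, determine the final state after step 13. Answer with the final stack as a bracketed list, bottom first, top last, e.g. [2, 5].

state after step 6 := [-501]
7. PUSH 59 -> [-501, 59]
8. SUB -> [-560]
9. PUSH 68 -> [-560, 68]
10. PUSH 48 -> [-560, 68, 48]
11. SUB -> [-560, 20]
12. PUSH -9 -> [-560, 20, -9]
13. PUSH 77 -> [-560, 20, -9, 77]

[-560, 20, -9, 77]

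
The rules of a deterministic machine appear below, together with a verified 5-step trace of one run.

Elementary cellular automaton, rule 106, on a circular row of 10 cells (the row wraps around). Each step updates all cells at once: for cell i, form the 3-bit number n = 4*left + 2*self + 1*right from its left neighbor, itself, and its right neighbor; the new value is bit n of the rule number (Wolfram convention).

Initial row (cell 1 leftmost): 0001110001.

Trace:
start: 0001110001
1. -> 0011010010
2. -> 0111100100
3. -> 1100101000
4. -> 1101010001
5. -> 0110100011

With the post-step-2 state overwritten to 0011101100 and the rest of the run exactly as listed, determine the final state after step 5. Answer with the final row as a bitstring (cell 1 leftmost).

1000101001

state after step 2 := 0011101100
3. -> 0110111100
4. -> 1111100100
5. -> 1000101001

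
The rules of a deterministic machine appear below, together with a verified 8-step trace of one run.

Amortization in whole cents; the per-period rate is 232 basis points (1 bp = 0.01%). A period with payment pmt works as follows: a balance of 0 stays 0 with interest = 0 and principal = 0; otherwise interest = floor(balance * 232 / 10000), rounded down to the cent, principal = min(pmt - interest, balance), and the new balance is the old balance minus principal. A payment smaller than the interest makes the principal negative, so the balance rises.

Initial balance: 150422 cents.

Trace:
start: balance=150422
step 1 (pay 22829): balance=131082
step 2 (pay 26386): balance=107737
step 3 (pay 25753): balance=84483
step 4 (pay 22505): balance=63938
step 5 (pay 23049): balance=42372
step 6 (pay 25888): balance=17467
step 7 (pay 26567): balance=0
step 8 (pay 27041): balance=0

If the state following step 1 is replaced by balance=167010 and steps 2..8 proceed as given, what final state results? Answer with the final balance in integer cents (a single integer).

6245

state after step 1 := balance=167010
step 2 (pay 26386): balance=144498
step 3 (pay 25753): balance=122097
step 4 (pay 22505): balance=102424
step 5 (pay 23049): balance=81751
step 6 (pay 25888): balance=57759
step 7 (pay 26567): balance=32532
step 8 (pay 27041): balance=6245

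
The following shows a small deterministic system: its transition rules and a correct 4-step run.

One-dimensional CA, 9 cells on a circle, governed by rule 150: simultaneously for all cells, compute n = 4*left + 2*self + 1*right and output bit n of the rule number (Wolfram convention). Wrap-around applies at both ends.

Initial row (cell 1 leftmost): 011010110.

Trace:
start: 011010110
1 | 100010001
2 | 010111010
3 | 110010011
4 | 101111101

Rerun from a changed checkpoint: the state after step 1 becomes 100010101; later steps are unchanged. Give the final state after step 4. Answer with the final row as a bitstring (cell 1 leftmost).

state after step 1 := 100010101
2 | 010110100
3 | 110000110
4 | 001001000

001001000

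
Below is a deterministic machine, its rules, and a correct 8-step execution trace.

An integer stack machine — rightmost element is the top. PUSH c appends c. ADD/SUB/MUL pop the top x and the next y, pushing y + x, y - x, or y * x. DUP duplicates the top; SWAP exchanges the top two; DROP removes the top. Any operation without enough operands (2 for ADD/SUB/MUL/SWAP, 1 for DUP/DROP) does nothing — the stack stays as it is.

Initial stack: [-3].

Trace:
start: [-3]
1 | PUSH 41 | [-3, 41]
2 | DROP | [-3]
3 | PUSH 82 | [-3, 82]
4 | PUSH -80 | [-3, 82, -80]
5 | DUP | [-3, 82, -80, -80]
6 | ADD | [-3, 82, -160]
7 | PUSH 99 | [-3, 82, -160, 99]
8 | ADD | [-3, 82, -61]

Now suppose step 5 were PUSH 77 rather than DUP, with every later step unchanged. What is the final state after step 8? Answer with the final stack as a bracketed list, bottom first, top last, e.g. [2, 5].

(re-executing from step 5 with the substitution; state before step 5: [-3, 82, -80])
5 | PUSH 77 | [-3, 82, -80, 77]
6 | ADD | [-3, 82, -3]
7 | PUSH 99 | [-3, 82, -3, 99]
8 | ADD | [-3, 82, 96]

[-3, 82, 96]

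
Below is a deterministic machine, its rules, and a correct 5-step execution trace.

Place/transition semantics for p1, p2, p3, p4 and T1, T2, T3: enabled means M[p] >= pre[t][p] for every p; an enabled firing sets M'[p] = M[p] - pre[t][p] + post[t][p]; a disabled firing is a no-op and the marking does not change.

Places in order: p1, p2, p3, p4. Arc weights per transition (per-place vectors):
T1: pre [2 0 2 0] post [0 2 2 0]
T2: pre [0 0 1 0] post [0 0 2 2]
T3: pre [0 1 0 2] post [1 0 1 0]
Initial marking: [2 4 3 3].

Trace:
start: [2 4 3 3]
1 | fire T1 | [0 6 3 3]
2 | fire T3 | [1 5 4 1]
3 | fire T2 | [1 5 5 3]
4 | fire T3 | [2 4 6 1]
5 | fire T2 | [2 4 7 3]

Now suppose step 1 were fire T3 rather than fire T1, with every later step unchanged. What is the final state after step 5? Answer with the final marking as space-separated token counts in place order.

4 2 7 3

(re-executing from step 1 with the substitution; state before step 1: [2 4 3 3])
1 | fire T3 | [3 3 4 1]
2 | fire T3 | [3 3 4 1]
3 | fire T2 | [3 3 5 3]
4 | fire T3 | [4 2 6 1]
5 | fire T2 | [4 2 7 3]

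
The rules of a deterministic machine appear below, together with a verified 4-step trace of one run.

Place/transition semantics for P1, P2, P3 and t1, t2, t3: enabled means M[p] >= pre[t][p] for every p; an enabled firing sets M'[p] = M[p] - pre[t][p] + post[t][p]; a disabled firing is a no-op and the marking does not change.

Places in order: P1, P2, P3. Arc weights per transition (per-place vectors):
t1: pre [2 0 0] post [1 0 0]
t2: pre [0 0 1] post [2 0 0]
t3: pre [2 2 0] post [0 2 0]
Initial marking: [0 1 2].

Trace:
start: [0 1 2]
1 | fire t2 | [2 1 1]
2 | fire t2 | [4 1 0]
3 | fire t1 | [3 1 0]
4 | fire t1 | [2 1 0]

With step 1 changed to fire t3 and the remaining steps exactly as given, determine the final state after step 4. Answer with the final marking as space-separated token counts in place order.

(re-executing from step 1 with the substitution; state before step 1: [0 1 2])
1 | fire t3 | [0 1 2]
2 | fire t2 | [2 1 1]
3 | fire t1 | [1 1 1]
4 | fire t1 | [1 1 1]

1 1 1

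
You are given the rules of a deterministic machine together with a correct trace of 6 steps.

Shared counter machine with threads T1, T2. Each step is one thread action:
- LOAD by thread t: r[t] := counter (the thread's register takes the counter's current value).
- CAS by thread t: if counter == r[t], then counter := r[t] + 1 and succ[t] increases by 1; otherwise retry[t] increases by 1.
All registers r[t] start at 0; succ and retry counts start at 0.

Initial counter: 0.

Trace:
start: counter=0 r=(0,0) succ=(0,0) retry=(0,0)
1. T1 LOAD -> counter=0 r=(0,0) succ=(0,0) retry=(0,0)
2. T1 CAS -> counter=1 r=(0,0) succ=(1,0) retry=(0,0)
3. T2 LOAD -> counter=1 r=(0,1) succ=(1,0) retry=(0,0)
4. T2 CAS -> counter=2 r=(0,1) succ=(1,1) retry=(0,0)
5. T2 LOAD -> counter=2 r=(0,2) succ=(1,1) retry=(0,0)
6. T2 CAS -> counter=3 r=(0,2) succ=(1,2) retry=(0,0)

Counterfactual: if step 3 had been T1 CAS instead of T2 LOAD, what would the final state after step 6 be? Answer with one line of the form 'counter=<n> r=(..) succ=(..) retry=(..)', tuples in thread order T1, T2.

counter=2 r=(0,1) succ=(1,1) retry=(1,1)

(re-executing from step 3 with the substitution; state before step 3: counter=1 r=(0,0) succ=(1,0) retry=(0,0))
3. T1 CAS -> counter=1 r=(0,0) succ=(1,0) retry=(1,0)
4. T2 CAS -> counter=1 r=(0,0) succ=(1,0) retry=(1,1)
5. T2 LOAD -> counter=1 r=(0,1) succ=(1,0) retry=(1,1)
6. T2 CAS -> counter=2 r=(0,1) succ=(1,1) retry=(1,1)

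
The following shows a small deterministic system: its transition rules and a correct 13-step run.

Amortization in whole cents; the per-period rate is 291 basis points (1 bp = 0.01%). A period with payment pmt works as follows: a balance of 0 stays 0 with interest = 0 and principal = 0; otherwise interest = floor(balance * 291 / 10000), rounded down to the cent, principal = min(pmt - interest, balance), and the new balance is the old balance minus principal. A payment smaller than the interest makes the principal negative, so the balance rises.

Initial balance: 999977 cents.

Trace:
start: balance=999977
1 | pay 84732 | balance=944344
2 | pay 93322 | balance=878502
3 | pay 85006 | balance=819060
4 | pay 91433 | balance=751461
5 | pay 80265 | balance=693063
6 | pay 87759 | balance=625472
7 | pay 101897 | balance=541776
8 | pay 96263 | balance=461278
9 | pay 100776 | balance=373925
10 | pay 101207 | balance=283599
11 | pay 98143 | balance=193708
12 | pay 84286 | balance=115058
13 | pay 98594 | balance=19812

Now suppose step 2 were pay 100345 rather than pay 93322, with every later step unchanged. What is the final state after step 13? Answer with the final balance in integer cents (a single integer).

10184

(re-executing from step 2 with the substitution; state before step 2: balance=944344)
2 | pay 100345 | balance=871479
3 | pay 85006 | balance=811833
4 | pay 91433 | balance=744024
5 | pay 80265 | balance=685410
6 | pay 87759 | balance=617596
7 | pay 101897 | balance=533671
8 | pay 96263 | balance=452937
9 | pay 100776 | balance=365341
10 | pay 101207 | balance=274765
11 | pay 98143 | balance=184617
12 | pay 84286 | balance=105703
13 | pay 98594 | balance=10184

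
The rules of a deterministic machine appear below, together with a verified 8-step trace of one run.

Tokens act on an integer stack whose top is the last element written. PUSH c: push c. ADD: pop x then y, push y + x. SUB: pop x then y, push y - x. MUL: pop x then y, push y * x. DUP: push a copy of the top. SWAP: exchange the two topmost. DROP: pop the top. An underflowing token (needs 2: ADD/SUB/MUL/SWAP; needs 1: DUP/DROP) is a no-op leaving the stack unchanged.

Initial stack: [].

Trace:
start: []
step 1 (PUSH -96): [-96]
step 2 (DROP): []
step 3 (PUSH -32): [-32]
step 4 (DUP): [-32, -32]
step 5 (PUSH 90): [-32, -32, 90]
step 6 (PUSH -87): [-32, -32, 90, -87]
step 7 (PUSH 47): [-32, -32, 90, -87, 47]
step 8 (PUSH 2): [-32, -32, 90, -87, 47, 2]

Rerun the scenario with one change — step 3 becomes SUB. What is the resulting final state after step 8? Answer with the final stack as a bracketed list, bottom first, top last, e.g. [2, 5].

[90, -87, 47, 2]

(re-executing from step 3 with the substitution; state before step 3: [])
step 3 (SUB): []
step 4 (DUP): []
step 5 (PUSH 90): [90]
step 6 (PUSH -87): [90, -87]
step 7 (PUSH 47): [90, -87, 47]
step 8 (PUSH 2): [90, -87, 47, 2]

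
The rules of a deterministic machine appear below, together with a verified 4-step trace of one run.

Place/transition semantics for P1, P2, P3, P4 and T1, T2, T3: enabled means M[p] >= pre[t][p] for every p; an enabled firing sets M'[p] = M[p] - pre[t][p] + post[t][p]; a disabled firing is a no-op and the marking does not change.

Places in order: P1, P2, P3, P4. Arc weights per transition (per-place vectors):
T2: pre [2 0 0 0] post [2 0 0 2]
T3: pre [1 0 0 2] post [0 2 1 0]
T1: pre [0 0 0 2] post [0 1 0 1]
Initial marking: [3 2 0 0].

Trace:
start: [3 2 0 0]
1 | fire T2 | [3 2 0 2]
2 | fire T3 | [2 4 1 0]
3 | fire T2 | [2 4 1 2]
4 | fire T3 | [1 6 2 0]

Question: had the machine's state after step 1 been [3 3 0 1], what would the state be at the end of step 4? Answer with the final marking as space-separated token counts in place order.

state after step 1 := [3 3 0 1]
2 | fire T3 | [3 3 0 1]
3 | fire T2 | [3 3 0 3]
4 | fire T3 | [2 5 1 1]

2 5 1 1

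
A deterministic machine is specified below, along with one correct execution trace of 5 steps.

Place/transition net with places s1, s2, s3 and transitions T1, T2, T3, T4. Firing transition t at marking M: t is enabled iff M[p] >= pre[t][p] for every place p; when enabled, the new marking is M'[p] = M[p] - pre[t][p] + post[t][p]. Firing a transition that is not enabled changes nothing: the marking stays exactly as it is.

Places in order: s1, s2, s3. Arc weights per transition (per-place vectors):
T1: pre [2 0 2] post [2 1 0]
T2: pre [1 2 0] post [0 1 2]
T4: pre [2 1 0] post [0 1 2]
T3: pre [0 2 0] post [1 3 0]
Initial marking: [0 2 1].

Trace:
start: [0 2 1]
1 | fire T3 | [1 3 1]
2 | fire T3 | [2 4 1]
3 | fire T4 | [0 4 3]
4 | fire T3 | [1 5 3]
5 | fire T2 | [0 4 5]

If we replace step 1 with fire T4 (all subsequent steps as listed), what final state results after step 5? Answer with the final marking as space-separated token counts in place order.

(re-executing from step 1 with the substitution; state before step 1: [0 2 1])
1 | fire T4 | [0 2 1]
2 | fire T3 | [1 3 1]
3 | fire T4 | [1 3 1]
4 | fire T3 | [2 4 1]
5 | fire T2 | [1 3 3]

1 3 3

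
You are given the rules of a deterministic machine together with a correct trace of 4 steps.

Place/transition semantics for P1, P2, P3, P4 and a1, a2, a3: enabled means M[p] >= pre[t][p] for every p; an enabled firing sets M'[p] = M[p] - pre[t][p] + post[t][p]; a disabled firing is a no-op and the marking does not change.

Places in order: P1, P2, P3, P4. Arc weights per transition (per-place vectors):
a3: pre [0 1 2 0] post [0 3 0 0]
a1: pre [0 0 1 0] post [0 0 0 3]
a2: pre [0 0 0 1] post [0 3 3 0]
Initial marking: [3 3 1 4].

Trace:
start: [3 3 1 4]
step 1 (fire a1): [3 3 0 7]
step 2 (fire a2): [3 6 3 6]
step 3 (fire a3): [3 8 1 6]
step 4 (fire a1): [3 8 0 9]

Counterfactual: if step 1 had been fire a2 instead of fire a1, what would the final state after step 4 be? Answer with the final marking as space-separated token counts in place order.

3 11 4 5

(re-executing from step 1 with the substitution; state before step 1: [3 3 1 4])
step 1 (fire a2): [3 6 4 3]
step 2 (fire a2): [3 9 7 2]
step 3 (fire a3): [3 11 5 2]
step 4 (fire a1): [3 11 4 5]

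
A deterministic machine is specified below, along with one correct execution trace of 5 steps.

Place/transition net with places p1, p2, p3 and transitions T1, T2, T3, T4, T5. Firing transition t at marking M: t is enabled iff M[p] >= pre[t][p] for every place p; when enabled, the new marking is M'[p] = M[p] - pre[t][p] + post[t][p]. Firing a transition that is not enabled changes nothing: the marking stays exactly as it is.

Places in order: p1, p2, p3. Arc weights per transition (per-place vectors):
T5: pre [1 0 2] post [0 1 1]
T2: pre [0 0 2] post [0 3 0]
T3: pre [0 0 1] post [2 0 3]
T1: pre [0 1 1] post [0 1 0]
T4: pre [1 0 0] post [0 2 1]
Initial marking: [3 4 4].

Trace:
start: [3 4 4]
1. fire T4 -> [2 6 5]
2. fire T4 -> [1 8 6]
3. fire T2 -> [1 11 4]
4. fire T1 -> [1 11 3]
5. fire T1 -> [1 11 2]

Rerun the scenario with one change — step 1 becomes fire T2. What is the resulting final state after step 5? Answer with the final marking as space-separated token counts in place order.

2 12 0

(re-executing from step 1 with the substitution; state before step 1: [3 4 4])
1. fire T2 -> [3 7 2]
2. fire T4 -> [2 9 3]
3. fire T2 -> [2 12 1]
4. fire T1 -> [2 12 0]
5. fire T1 -> [2 12 0]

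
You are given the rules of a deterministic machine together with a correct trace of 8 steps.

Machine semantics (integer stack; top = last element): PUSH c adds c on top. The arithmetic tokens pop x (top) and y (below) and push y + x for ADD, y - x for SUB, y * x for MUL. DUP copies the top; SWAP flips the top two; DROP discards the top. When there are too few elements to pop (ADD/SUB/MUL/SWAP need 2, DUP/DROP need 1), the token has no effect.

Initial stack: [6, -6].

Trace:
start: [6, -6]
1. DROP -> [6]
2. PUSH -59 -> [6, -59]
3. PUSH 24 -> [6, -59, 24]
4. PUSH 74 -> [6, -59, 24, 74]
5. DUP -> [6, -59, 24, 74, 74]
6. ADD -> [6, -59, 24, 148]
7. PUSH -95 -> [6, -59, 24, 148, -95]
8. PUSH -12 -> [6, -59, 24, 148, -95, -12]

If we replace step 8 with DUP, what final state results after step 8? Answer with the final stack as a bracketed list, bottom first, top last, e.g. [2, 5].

[6, -59, 24, 148, -95, -95]

(re-executing from step 8 with the substitution; state before step 8: [6, -59, 24, 148, -95])
8. DUP -> [6, -59, 24, 148, -95, -95]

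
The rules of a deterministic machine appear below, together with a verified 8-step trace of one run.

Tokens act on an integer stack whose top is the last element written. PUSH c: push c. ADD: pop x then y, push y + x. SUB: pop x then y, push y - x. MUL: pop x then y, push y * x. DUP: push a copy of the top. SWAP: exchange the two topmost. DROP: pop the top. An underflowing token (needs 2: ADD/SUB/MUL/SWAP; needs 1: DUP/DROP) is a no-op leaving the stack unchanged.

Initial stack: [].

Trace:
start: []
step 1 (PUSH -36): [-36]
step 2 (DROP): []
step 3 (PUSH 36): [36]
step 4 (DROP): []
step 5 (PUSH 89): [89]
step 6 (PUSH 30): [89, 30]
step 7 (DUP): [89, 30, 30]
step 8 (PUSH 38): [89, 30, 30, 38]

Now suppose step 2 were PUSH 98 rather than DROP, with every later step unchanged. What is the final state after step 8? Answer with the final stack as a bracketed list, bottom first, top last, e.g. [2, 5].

(re-executing from step 2 with the substitution; state before step 2: [-36])
step 2 (PUSH 98): [-36, 98]
step 3 (PUSH 36): [-36, 98, 36]
step 4 (DROP): [-36, 98]
step 5 (PUSH 89): [-36, 98, 89]
step 6 (PUSH 30): [-36, 98, 89, 30]
step 7 (DUP): [-36, 98, 89, 30, 30]
step 8 (PUSH 38): [-36, 98, 89, 30, 30, 38]

[-36, 98, 89, 30, 30, 38]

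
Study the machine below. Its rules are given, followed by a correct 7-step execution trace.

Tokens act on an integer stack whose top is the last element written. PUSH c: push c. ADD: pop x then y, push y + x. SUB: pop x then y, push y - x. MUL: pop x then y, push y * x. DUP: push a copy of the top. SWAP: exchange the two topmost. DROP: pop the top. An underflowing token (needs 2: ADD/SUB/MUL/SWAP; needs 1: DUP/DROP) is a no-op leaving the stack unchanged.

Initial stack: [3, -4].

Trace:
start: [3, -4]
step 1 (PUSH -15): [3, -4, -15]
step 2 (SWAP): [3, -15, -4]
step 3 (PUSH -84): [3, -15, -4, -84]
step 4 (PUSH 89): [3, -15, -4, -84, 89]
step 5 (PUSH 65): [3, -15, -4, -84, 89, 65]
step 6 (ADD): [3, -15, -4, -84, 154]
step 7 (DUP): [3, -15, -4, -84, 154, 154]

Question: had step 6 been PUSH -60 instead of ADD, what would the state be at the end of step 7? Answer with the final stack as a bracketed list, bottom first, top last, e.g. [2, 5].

(re-executing from step 6 with the substitution; state before step 6: [3, -15, -4, -84, 89, 65])
step 6 (PUSH -60): [3, -15, -4, -84, 89, 65, -60]
step 7 (DUP): [3, -15, -4, -84, 89, 65, -60, -60]

[3, -15, -4, -84, 89, 65, -60, -60]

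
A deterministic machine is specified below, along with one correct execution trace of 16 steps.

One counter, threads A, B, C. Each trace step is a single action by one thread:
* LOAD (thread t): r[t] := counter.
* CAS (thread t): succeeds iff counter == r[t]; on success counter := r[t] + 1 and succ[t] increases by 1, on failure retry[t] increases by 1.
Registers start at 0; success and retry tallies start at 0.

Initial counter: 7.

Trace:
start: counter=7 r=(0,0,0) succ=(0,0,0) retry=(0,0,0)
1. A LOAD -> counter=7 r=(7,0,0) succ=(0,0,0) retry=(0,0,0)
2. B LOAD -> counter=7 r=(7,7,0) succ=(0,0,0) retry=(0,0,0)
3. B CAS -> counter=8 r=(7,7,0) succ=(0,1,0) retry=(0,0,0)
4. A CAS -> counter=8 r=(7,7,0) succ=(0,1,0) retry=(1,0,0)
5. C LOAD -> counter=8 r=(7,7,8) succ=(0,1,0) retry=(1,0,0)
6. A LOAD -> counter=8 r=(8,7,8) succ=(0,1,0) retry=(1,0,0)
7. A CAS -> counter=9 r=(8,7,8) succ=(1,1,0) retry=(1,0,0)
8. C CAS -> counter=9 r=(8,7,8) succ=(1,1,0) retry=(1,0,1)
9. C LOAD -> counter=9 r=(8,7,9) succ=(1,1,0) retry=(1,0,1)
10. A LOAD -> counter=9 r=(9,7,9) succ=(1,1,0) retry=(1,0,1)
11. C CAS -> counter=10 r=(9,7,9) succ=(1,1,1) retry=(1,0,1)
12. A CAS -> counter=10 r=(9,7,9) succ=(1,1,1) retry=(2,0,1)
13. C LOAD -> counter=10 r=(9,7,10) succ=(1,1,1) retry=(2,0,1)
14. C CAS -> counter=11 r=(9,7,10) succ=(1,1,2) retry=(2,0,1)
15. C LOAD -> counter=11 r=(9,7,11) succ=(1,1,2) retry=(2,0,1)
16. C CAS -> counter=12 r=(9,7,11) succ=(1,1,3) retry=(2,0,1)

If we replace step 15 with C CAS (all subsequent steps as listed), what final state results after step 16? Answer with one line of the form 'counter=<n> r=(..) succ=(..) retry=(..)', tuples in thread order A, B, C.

(re-executing from step 15 with the substitution; state before step 15: counter=11 r=(9,7,10) succ=(1,1,2) retry=(2,0,1))
15. C CAS -> counter=11 r=(9,7,10) succ=(1,1,2) retry=(2,0,2)
16. C CAS -> counter=11 r=(9,7,10) succ=(1,1,2) retry=(2,0,3)

counter=11 r=(9,7,10) succ=(1,1,2) retry=(2,0,3)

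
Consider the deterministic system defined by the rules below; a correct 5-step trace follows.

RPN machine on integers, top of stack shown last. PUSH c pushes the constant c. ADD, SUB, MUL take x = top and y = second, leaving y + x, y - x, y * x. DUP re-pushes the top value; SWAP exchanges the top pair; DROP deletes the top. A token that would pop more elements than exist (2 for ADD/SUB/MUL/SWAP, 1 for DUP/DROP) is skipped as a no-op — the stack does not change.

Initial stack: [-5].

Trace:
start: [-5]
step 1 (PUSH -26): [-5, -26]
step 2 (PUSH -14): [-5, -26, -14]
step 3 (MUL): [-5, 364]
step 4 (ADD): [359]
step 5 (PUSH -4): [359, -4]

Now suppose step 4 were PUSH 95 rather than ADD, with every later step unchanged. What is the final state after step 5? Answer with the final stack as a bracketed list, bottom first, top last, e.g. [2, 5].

(re-executing from step 4 with the substitution; state before step 4: [-5, 364])
step 4 (PUSH 95): [-5, 364, 95]
step 5 (PUSH -4): [-5, 364, 95, -4]

[-5, 364, 95, -4]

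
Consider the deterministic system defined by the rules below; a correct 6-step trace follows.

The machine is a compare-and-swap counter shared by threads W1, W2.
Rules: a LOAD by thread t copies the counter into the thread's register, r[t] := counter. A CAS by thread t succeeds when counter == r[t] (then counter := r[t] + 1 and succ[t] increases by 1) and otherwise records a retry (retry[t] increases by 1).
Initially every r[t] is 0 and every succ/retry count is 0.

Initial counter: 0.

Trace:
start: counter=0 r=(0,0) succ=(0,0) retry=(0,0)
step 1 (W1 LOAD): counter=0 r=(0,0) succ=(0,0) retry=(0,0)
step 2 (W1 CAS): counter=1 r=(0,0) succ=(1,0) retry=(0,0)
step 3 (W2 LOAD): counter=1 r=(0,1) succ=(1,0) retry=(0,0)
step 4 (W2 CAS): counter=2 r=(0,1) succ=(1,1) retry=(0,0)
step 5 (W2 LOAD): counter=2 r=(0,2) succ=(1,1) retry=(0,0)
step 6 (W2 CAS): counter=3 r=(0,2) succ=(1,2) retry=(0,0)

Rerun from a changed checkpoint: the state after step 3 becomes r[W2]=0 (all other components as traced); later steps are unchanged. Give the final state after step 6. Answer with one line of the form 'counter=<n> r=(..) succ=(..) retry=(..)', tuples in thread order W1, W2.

counter=2 r=(0,1) succ=(1,1) retry=(0,1)

state after step 3 := counter=1 r=(0,0) succ=(1,0) retry=(0,0)
step 4 (W2 CAS): counter=1 r=(0,0) succ=(1,0) retry=(0,1)
step 5 (W2 LOAD): counter=1 r=(0,1) succ=(1,0) retry=(0,1)
step 6 (W2 CAS): counter=2 r=(0,1) succ=(1,1) retry=(0,1)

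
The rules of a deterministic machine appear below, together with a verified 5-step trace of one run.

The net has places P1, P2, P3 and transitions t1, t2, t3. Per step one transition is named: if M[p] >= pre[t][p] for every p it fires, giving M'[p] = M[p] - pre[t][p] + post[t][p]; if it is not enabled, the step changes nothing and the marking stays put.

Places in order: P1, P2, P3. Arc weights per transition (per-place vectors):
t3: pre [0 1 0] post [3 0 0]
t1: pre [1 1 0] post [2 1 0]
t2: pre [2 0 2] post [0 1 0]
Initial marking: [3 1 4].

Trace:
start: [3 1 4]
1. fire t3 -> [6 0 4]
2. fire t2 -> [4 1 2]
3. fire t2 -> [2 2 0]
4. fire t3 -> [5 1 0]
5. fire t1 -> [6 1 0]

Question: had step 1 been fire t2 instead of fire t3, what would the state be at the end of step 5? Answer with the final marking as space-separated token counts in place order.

5 1 2

(re-executing from step 1 with the substitution; state before step 1: [3 1 4])
1. fire t2 -> [1 2 2]
2. fire t2 -> [1 2 2]
3. fire t2 -> [1 2 2]
4. fire t3 -> [4 1 2]
5. fire t1 -> [5 1 2]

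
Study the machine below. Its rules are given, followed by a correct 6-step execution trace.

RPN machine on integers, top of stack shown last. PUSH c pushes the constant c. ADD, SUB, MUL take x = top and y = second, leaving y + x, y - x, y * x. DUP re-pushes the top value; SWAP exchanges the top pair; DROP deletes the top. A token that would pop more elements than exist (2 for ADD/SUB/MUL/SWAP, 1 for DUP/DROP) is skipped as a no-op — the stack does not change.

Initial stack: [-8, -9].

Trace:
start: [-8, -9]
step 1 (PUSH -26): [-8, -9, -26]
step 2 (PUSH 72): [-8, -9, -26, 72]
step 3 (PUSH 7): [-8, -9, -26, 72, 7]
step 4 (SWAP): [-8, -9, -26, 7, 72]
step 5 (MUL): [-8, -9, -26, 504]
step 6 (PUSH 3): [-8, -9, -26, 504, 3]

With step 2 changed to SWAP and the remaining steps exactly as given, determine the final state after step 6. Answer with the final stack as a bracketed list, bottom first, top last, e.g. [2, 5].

[-8, -26, -63, 3]

(re-executing from step 2 with the substitution; state before step 2: [-8, -9, -26])
step 2 (SWAP): [-8, -26, -9]
step 3 (PUSH 7): [-8, -26, -9, 7]
step 4 (SWAP): [-8, -26, 7, -9]
step 5 (MUL): [-8, -26, -63]
step 6 (PUSH 3): [-8, -26, -63, 3]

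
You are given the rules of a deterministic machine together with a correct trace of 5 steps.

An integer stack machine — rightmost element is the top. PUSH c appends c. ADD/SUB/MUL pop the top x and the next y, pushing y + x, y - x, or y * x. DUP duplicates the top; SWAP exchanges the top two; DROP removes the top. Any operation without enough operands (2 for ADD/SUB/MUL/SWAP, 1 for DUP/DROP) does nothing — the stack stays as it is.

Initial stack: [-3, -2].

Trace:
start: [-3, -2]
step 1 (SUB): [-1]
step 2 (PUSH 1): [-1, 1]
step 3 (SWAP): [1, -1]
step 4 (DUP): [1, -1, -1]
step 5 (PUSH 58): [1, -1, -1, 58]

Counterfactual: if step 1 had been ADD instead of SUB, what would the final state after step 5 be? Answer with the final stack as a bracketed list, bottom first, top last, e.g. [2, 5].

[1, -5, -5, 58]

(re-executing from step 1 with the substitution; state before step 1: [-3, -2])
step 1 (ADD): [-5]
step 2 (PUSH 1): [-5, 1]
step 3 (SWAP): [1, -5]
step 4 (DUP): [1, -5, -5]
step 5 (PUSH 58): [1, -5, -5, 58]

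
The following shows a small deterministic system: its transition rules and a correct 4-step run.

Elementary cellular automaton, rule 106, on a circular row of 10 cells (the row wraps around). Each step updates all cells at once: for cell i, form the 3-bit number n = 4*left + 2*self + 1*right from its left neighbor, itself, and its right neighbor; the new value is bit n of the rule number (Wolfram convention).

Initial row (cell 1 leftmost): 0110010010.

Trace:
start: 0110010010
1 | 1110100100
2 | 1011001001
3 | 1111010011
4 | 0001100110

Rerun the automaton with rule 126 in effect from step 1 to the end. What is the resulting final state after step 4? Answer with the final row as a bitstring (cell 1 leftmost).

(re-executing steps 1..4 under rule 126; state before step 1: 0110010010)
1 | 1111111111
2 | 0000000000
3 | 0000000000
4 | 0000000000

0000000000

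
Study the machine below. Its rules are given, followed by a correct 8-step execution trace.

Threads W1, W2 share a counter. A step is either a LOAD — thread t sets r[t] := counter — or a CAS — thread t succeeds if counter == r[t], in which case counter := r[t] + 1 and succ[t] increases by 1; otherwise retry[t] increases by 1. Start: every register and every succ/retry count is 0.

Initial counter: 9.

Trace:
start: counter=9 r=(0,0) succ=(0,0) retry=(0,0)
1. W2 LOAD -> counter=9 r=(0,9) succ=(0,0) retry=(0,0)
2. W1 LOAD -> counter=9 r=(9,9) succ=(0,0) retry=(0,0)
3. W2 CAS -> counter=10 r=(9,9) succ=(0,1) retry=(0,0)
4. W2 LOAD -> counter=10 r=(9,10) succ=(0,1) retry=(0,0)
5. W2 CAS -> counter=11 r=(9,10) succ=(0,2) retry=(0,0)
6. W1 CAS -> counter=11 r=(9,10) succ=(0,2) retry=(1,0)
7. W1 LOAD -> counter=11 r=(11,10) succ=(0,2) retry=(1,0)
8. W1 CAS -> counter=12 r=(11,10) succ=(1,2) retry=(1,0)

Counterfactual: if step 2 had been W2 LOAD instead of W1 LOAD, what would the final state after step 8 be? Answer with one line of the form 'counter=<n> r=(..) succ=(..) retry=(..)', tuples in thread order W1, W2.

(re-executing from step 2 with the substitution; state before step 2: counter=9 r=(0,9) succ=(0,0) retry=(0,0))
2. W2 LOAD -> counter=9 r=(0,9) succ=(0,0) retry=(0,0)
3. W2 CAS -> counter=10 r=(0,9) succ=(0,1) retry=(0,0)
4. W2 LOAD -> counter=10 r=(0,10) succ=(0,1) retry=(0,0)
5. W2 CAS -> counter=11 r=(0,10) succ=(0,2) retry=(0,0)
6. W1 CAS -> counter=11 r=(0,10) succ=(0,2) retry=(1,0)
7. W1 LOAD -> counter=11 r=(11,10) succ=(0,2) retry=(1,0)
8. W1 CAS -> counter=12 r=(11,10) succ=(1,2) retry=(1,0)

counter=12 r=(11,10) succ=(1,2) retry=(1,0)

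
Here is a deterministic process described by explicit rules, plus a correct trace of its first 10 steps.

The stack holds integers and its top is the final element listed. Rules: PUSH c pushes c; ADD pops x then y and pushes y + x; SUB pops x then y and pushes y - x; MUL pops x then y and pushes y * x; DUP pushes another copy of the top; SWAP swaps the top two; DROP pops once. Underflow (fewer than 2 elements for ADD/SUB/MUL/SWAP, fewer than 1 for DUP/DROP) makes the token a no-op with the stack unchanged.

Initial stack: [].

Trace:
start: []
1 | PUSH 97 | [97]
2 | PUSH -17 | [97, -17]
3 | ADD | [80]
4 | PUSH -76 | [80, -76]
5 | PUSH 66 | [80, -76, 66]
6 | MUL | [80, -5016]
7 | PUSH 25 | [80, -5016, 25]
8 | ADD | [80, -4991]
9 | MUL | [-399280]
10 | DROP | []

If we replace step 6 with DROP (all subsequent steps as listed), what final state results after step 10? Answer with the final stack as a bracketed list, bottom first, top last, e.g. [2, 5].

[]

(re-executing from step 6 with the substitution; state before step 6: [80, -76, 66])
6 | DROP | [80, -76]
7 | PUSH 25 | [80, -76, 25]
8 | ADD | [80, -51]
9 | MUL | [-4080]
10 | DROP | []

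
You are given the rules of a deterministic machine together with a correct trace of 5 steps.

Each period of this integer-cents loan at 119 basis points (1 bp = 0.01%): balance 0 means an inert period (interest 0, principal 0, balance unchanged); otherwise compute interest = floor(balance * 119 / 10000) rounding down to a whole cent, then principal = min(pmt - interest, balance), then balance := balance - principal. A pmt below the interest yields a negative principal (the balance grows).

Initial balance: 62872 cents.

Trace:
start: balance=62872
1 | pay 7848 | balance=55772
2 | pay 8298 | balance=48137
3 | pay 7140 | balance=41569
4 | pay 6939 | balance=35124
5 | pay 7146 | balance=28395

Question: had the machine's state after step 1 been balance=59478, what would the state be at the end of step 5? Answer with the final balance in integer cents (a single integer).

32281

state after step 1 := balance=59478
2 | pay 8298 | balance=51887
3 | pay 7140 | balance=45364
4 | pay 6939 | balance=38964
5 | pay 7146 | balance=32281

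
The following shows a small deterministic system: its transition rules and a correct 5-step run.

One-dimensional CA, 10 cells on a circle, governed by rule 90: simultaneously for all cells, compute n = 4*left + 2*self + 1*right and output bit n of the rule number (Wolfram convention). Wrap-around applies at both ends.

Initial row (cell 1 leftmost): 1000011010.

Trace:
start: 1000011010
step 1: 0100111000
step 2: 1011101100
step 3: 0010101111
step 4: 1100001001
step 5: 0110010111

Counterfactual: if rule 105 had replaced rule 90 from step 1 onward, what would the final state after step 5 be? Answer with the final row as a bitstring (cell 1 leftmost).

(re-executing steps 1..5 under rule 105; state before step 1: 1000011010)
step 1: 0011011101
step 2: 0011110110
step 3: 1010011110
step 4: 0100010011
step 5: 1001000011

1001000011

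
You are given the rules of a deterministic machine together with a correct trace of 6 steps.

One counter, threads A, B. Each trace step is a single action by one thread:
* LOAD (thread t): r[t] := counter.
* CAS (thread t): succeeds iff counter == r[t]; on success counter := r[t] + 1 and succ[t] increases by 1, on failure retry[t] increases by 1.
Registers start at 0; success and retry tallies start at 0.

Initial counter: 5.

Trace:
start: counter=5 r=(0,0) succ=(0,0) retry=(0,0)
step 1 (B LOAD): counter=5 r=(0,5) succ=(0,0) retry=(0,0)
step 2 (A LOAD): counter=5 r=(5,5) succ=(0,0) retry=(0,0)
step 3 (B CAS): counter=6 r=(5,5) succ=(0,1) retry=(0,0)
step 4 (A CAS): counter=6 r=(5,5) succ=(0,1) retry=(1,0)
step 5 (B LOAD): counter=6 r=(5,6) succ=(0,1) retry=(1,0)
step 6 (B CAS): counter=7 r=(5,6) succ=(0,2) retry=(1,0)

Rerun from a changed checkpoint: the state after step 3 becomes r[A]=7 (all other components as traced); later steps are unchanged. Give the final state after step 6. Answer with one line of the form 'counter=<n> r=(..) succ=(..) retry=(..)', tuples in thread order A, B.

counter=7 r=(7,6) succ=(0,2) retry=(1,0)

state after step 3 := counter=6 r=(7,5) succ=(0,1) retry=(0,0)
step 4 (A CAS): counter=6 r=(7,5) succ=(0,1) retry=(1,0)
step 5 (B LOAD): counter=6 r=(7,6) succ=(0,1) retry=(1,0)
step 6 (B CAS): counter=7 r=(7,6) succ=(0,2) retry=(1,0)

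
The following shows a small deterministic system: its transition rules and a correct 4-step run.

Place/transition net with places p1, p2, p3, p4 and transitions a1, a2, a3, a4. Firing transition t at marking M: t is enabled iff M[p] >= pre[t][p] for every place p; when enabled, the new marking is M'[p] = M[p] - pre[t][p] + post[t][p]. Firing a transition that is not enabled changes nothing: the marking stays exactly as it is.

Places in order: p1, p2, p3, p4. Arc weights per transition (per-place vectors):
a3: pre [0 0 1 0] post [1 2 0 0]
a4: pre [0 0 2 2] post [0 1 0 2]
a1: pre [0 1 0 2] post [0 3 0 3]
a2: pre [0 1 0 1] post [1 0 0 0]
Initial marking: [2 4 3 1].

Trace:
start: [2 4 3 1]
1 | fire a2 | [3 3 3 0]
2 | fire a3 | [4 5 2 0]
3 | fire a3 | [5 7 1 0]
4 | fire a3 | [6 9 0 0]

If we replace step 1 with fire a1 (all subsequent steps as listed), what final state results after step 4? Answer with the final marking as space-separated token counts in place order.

(re-executing from step 1 with the substitution; state before step 1: [2 4 3 1])
1 | fire a1 | [2 4 3 1]
2 | fire a3 | [3 6 2 1]
3 | fire a3 | [4 8 1 1]
4 | fire a3 | [5 10 0 1]

5 10 0 1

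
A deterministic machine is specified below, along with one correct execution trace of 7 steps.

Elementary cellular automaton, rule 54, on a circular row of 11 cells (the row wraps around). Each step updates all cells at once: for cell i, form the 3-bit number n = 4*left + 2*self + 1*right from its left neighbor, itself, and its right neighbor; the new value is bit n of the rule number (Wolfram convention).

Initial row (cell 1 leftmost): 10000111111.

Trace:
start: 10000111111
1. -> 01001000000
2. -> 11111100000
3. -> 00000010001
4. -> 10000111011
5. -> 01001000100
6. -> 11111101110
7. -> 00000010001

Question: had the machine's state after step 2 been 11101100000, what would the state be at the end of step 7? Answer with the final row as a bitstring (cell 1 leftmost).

state after step 2 := 11101100000
3. -> 00010010001
4. -> 10111111011
5. -> 01000000100
6. -> 11100001110
7. -> 00010010001

00010010001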